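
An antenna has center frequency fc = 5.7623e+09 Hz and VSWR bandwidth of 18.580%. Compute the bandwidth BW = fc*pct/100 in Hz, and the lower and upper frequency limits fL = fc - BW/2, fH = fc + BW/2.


BW = 5.7623e+09 * 18.580/100 = 1.070635e+09 Hz
fL = 5.7623e+09 - 1.070635e+09/2 = 5.227e+09 Hz
fH = 5.7623e+09 + 1.070635e+09/2 = 6.298e+09 Hz

BW=1.071e+09 Hz, fL=5.227e+09 Hz, fH=6.298e+09 Hz


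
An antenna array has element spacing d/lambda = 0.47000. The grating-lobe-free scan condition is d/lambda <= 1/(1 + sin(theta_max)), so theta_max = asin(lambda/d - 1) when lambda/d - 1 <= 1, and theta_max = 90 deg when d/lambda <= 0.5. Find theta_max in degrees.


lambda/d - 1 = 1/0.47000 - 1 = 1.127660 >= 1
d/lambda <= 0.5, so the array can scan to endfire without grating lobes: theta_max = 90 deg

90 deg


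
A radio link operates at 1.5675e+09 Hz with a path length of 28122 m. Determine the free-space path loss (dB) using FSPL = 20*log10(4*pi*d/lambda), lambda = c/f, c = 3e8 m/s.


lambda = c / f = 3.0000e+08 / 1.5675e+09 = 0.1913876 m
FSPL = 20 * log10(4*pi*28122/0.1913876) = 125.3 dB

125.3 dB


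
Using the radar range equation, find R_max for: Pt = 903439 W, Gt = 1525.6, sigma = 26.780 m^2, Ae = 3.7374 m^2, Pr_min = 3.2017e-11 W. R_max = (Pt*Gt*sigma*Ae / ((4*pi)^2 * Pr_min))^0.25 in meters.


R^4 = 903439*1525.6*26.780*3.7374 / ((4*pi)^2 * 3.2017e-11) = 2.728471e+19
R_max = 2.728471e+19^0.25 = 72274 m

72274 m


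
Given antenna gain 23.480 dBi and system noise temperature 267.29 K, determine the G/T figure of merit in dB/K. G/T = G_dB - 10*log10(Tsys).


G/T = 23.480 - 10*log10(267.29) = 23.480 - 24.26983 = -0.7898 dB/K

-0.7898 dB/K


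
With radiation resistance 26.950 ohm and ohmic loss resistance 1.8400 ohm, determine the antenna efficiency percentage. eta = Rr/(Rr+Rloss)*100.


eta = 26.950 / (26.950 + 1.8400) * 100 = 93.61%

93.61%


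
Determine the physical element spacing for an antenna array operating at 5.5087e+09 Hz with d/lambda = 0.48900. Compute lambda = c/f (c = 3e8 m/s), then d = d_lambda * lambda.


lambda = c / f = 3.0000e+08 / 5.5087e+09 = 0.05445931 m
d = 0.48900 * 0.05445931 = 0.02663 m

0.02663 m


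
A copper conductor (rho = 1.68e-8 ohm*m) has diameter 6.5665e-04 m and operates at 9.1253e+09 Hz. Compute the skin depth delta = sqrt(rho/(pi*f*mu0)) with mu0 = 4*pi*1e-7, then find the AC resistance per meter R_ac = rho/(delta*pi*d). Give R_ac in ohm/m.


delta = sqrt(1.68e-8 / (pi * 9.1253e+09 * 4*pi*1e-7)) = 6.828907e-07 m
R_ac = 1.68e-8 / (6.828907e-07 * pi * 6.5665e-04) = 11.93 ohm/m

11.93 ohm/m


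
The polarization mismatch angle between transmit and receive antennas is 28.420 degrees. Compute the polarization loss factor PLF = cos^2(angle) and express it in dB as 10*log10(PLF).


PLF_linear = cos^2(28.420 deg) = 0.7734895
PLF_dB = 10 * log10(0.7734895) = -1.115 dB

-1.115 dB


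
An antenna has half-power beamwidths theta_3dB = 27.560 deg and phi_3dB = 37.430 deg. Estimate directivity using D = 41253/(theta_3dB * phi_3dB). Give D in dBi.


D_linear = 41253 / (27.560 * 37.430) = 39.99047
D_dBi = 10 * log10(39.99047) = 16.02 dBi

16.02 dBi


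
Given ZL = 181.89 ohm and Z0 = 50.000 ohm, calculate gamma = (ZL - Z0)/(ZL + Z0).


gamma = (181.89 - 50.000) / (181.89 + 50.000) = 0.5688

0.5688


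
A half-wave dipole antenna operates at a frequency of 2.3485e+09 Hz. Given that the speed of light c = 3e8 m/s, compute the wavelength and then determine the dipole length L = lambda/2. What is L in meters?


lambda = c / f = 3.0000e+08 / 2.3485e+09 = 0.1277411 m
L = lambda / 2 = 0.1277411 / 2 = 0.06387 m

0.06387 m


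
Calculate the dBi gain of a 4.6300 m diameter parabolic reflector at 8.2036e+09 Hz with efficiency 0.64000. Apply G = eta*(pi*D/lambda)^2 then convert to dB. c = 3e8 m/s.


lambda = c / f = 3.0000e+08 / 8.2036e+09 = 0.03656931 m
G_linear = 0.64000 * (pi * 4.6300 / 0.03656931)^2 = 101253.1
G_dBi = 10 * log10(101253.1) = 50.05 dBi

50.05 dBi


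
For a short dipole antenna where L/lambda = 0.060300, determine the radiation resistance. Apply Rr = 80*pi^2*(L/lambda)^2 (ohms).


Rr = 80 * pi^2 * (0.060300)^2 = 80 * 9.869604 * 3.636090e-03 = 2.871 ohm

2.871 ohm


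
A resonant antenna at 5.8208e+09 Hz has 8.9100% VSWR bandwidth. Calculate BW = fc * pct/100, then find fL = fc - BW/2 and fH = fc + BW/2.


BW = 5.8208e+09 * 8.9100/100 = 5.186333e+08 Hz
fL = 5.8208e+09 - 5.186333e+08/2 = 5.561e+09 Hz
fH = 5.8208e+09 + 5.186333e+08/2 = 6.080e+09 Hz

BW=5.186e+08 Hz, fL=5.561e+09 Hz, fH=6.080e+09 Hz


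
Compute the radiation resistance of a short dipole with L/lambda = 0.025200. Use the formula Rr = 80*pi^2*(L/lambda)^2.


Rr = 80 * pi^2 * (0.025200)^2 = 80 * 9.869604 * 6.350400e-04 = 0.5014 ohm

0.5014 ohm


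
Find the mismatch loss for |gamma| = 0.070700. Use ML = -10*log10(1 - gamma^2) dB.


ML = -10 * log10(1 - 0.070700^2) = -10 * log10(0.99500151) = 0.02176 dB

0.02176 dB


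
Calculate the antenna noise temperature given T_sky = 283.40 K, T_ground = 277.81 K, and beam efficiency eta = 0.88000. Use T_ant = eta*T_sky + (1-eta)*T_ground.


T_ant = 0.88000 * 283.40 + (1 - 0.88000) * 277.81 = 282.7 K

282.7 K


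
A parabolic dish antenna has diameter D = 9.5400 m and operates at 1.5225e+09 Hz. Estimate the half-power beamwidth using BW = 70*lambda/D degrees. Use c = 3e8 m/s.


lambda = c / f = 3.0000e+08 / 1.5225e+09 = 0.1970443 m
BW = 70 * 0.1970443 / 9.5400 = 1.446 deg

1.446 deg


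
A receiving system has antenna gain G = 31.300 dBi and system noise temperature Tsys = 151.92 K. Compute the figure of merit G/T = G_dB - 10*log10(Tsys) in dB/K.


G/T = 31.300 - 10*log10(151.92) = 31.300 - 21.81615 = 9.484 dB/K

9.484 dB/K


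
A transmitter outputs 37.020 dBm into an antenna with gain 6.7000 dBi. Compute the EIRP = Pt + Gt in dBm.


EIRP = Pt + Gt = 37.020 + 6.7000 = 43.72 dBm

43.72 dBm


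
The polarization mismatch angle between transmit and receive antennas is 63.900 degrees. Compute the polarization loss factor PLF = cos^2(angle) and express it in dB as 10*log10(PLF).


PLF_linear = cos^2(63.900 deg) = 0.1935465
PLF_dB = 10 * log10(0.1935465) = -7.132 dB

-7.132 dB


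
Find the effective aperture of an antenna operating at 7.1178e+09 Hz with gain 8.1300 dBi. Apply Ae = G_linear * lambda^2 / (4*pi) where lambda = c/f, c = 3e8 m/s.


lambda = c / f = 3.0000e+08 / 7.1178e+09 = 0.04214785 m
G_linear = 10^(8.1300/10) = 6.501297
Ae = G_linear * lambda^2 / (4*pi) = 6.501297 * 0.04214785^2 / (4*pi) = 9.191e-04 m^2

9.191e-04 m^2


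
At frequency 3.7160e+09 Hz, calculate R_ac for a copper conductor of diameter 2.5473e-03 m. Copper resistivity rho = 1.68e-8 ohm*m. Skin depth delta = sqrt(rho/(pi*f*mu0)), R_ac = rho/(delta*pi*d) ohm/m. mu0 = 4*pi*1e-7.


delta = sqrt(1.68e-8 / (pi * 3.7160e+09 * 4*pi*1e-7)) = 1.070131e-06 m
R_ac = 1.68e-8 / (1.070131e-06 * pi * 2.5473e-03) = 1.962 ohm/m

1.962 ohm/m


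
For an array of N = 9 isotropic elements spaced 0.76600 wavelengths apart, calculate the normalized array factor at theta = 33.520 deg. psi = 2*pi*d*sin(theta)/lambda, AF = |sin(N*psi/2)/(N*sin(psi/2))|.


psi = 2*pi*0.76600*sin(33.520 deg) = 2.657829 rad
AF = |sin(9*2.657829/2) / (9*sin(2.657829/2))| = 0.06520

0.06520


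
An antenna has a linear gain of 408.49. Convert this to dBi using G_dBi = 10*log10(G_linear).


G_dBi = 10 * log10(408.49) = 26.11 dBi

26.11 dBi


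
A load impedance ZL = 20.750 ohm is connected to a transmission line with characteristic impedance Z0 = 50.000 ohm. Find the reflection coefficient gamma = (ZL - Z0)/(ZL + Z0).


gamma = (20.750 - 50.000) / (20.750 + 50.000) = -0.4134

-0.4134


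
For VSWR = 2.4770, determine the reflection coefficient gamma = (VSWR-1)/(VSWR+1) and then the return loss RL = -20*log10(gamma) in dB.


gamma = (2.4770 - 1) / (2.4770 + 1) = 0.4247915
RL = -20 * log10(0.4247915) = 7.436 dB

7.436 dB


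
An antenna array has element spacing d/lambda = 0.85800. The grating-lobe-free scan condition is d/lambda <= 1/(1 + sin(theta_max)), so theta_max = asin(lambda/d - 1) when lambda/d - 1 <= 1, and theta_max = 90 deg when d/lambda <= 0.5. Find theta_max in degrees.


lambda/d - 1 = 1/0.85800 - 1 = 0.1655012
theta_max = asin(0.1655012) = 9.526 deg

9.526 deg


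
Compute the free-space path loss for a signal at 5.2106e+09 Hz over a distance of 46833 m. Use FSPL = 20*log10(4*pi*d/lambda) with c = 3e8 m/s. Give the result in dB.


lambda = c / f = 3.0000e+08 / 5.2106e+09 = 0.05757494 m
FSPL = 20 * log10(4*pi*46833/0.05757494) = 140.2 dB

140.2 dB


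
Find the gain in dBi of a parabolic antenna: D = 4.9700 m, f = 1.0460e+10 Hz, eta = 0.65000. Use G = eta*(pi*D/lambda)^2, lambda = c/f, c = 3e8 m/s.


lambda = c / f = 3.0000e+08 / 1.0460e+10 = 0.02868069 m
G_linear = 0.65000 * (pi * 4.9700 / 0.02868069)^2 = 192640.1
G_dBi = 10 * log10(192640.1) = 52.85 dBi

52.85 dBi


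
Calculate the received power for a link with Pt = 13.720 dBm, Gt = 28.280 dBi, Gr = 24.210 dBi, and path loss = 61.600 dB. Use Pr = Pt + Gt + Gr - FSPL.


Pr = 13.720 + 28.280 + 24.210 - 61.600 = 4.61 dBm

4.61 dBm


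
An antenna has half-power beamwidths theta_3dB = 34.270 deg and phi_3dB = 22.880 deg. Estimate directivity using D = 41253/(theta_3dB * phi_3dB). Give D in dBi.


D_linear = 41253 / (34.270 * 22.880) = 52.61207
D_dBi = 10 * log10(52.61207) = 17.21 dBi

17.21 dBi


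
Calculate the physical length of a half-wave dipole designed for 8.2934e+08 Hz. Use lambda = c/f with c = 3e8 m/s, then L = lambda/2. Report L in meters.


lambda = c / f = 3.0000e+08 / 8.2934e+08 = 0.3617334 m
L = lambda / 2 = 0.3617334 / 2 = 0.1809 m

0.1809 m


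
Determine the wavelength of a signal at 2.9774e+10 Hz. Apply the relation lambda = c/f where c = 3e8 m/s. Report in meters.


lambda = c / f = 3.0000e+08 / 2.9774e+10 = 0.01008 m

0.01008 m


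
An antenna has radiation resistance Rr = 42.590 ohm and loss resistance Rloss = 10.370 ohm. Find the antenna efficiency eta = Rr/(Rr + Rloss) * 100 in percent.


eta = 42.590 / (42.590 + 10.370) * 100 = 80.42%

80.42%


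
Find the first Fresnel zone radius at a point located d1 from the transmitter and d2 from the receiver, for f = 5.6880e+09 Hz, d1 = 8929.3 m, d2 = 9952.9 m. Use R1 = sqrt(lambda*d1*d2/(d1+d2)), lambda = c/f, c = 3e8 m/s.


lambda = c / f = 3.0000e+08 / 5.6880e+09 = 0.05274262 m
R1 = sqrt(0.05274262 * 8929.3 * 9952.9 / (8929.3 + 9952.9)) = 15.76 m

15.76 m


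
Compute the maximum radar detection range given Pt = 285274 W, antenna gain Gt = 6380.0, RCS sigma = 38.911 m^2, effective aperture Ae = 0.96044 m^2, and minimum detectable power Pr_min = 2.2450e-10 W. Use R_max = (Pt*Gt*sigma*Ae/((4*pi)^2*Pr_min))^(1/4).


R^4 = 285274*6380.0*38.911*0.96044 / ((4*pi)^2 * 2.2450e-10) = 1.918622e+18
R_max = 1.918622e+18^0.25 = 37218 m

37218 m


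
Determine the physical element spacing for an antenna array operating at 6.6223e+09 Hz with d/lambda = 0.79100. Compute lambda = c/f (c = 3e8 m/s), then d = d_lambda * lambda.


lambda = c / f = 3.0000e+08 / 6.6223e+09 = 0.04530148 m
d = 0.79100 * 0.04530148 = 0.03583 m

0.03583 m


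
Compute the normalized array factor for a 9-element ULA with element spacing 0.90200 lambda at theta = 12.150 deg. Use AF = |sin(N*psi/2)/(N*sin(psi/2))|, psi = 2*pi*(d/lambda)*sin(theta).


psi = 2*pi*0.90200*sin(12.150 deg) = 1.192835 rad
AF = |sin(9*1.192835/2) / (9*sin(1.192835/2))| = 0.1568

0.1568


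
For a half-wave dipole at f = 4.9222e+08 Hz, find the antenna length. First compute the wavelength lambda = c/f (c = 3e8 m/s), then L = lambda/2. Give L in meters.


lambda = c / f = 3.0000e+08 / 4.9222e+08 = 0.6094836 m
L = lambda / 2 = 0.6094836 / 2 = 0.3047 m

0.3047 m


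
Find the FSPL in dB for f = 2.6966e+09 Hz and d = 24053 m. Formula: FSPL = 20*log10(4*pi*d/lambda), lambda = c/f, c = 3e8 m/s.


lambda = c / f = 3.0000e+08 / 2.6966e+09 = 0.1112512 m
FSPL = 20 * log10(4*pi*24053/0.1112512) = 128.7 dB

128.7 dB


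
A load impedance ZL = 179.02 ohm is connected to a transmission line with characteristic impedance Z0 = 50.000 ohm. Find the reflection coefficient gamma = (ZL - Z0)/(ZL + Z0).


gamma = (179.02 - 50.000) / (179.02 + 50.000) = 0.5634

0.5634


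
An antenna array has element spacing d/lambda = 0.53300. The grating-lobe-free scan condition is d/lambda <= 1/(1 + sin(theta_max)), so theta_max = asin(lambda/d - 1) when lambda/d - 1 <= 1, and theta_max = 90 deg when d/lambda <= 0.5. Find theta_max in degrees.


lambda/d - 1 = 1/0.53300 - 1 = 0.8761726
theta_max = asin(0.8761726) = 61.18 deg

61.18 deg


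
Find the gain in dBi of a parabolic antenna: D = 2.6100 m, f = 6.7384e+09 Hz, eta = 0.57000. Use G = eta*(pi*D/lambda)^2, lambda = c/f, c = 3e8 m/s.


lambda = c / f = 3.0000e+08 / 6.7384e+09 = 0.04452095 m
G_linear = 0.57000 * (pi * 2.6100 / 0.04452095)^2 = 19334.23
G_dBi = 10 * log10(19334.23) = 42.86 dBi

42.86 dBi


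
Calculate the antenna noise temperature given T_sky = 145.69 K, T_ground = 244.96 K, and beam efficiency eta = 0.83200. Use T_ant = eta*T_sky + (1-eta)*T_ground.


T_ant = 0.83200 * 145.69 + (1 - 0.83200) * 244.96 = 162.4 K

162.4 K


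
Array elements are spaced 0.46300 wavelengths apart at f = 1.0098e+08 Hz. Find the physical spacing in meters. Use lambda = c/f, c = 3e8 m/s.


lambda = c / f = 3.0000e+08 / 1.0098e+08 = 2.970885 m
d = 0.46300 * 2.970885 = 1.376 m

1.376 m


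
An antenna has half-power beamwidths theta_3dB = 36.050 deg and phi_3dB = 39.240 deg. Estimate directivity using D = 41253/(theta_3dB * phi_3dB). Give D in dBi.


D_linear = 41253 / (36.050 * 39.240) = 29.16227
D_dBi = 10 * log10(29.16227) = 14.65 dBi

14.65 dBi


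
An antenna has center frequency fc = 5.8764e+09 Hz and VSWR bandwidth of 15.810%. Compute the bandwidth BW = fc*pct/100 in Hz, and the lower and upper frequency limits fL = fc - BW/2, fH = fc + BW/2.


BW = 5.8764e+09 * 15.810/100 = 9.290588e+08 Hz
fL = 5.8764e+09 - 9.290588e+08/2 = 5.412e+09 Hz
fH = 5.8764e+09 + 9.290588e+08/2 = 6.341e+09 Hz

BW=9.291e+08 Hz, fL=5.412e+09 Hz, fH=6.341e+09 Hz


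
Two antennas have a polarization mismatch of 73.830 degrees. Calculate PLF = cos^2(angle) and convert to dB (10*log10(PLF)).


PLF_linear = cos^2(73.830 deg) = 0.07755571
PLF_dB = 10 * log10(0.07755571) = -11.10 dB

-11.10 dB


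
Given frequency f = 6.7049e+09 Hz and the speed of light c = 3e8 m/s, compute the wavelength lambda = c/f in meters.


lambda = c / f = 3.0000e+08 / 6.7049e+09 = 0.04474 m

0.04474 m


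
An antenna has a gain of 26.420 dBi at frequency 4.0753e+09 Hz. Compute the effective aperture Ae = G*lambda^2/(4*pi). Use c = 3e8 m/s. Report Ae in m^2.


lambda = c / f = 3.0000e+08 / 4.0753e+09 = 0.07361421 m
G_linear = 10^(26.420/10) = 438.5307
Ae = G_linear * lambda^2 / (4*pi) = 438.5307 * 0.07361421^2 / (4*pi) = 0.1891 m^2

0.1891 m^2


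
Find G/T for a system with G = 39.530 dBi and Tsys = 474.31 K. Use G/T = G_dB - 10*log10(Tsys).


G/T = 39.530 - 10*log10(474.31) = 39.530 - 26.76062 = 12.77 dB/K

12.77 dB/K


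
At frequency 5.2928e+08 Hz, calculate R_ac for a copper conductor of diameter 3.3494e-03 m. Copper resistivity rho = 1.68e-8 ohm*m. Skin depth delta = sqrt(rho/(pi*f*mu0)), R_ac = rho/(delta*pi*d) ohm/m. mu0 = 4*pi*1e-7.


delta = sqrt(1.68e-8 / (pi * 5.2928e+08 * 4*pi*1e-7)) = 2.835516e-06 m
R_ac = 1.68e-8 / (2.835516e-06 * pi * 3.3494e-03) = 0.5631 ohm/m

0.5631 ohm/m


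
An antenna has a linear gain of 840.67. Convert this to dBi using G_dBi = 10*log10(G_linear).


G_dBi = 10 * log10(840.67) = 29.25 dBi

29.25 dBi


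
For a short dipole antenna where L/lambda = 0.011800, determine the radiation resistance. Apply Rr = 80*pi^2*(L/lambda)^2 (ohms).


Rr = 80 * pi^2 * (0.011800)^2 = 80 * 9.869604 * 1.392400e-04 = 0.1099 ohm

0.1099 ohm


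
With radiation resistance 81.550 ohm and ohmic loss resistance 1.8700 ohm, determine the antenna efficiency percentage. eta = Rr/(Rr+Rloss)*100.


eta = 81.550 / (81.550 + 1.8700) * 100 = 97.76%

97.76%


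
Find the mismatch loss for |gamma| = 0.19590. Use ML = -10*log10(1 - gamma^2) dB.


ML = -10 * log10(1 - 0.19590^2) = -10 * log10(0.96162319) = 0.1700 dB

0.1700 dB


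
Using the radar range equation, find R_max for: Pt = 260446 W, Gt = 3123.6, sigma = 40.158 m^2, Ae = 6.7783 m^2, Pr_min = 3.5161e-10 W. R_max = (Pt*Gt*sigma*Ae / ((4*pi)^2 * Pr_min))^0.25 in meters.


R^4 = 260446*3123.6*40.158*6.7783 / ((4*pi)^2 * 3.5161e-10) = 3.988274e+18
R_max = 3.988274e+18^0.25 = 44689 m

44689 m


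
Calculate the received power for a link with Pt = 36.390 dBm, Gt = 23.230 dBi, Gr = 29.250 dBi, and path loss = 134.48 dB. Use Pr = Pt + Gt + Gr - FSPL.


Pr = 36.390 + 23.230 + 29.250 - 134.48 = -45.61 dBm

-45.61 dBm


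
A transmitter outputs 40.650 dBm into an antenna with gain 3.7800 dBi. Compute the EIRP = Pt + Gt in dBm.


EIRP = Pt + Gt = 40.650 + 3.7800 = 44.43 dBm

44.43 dBm


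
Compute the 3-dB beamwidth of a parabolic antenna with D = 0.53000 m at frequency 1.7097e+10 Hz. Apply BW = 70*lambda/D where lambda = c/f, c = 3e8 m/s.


lambda = c / f = 3.0000e+08 / 1.7097e+10 = 0.01754694 m
BW = 70 * 0.01754694 / 0.53000 = 2.318 deg

2.318 deg


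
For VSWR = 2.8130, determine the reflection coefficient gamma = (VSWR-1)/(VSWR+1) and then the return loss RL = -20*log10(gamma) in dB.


gamma = (2.8130 - 1) / (2.8130 + 1) = 0.4754786
RL = -20 * log10(0.4754786) = 6.457 dB

6.457 dB


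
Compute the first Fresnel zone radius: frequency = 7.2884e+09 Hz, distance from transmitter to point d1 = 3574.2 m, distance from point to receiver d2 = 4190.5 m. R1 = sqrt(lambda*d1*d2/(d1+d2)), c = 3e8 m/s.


lambda = c / f = 3.0000e+08 / 7.2884e+09 = 0.04116130 m
R1 = sqrt(0.04116130 * 3574.2 * 4190.5 / (3574.2 + 4190.5)) = 8.911 m

8.911 m


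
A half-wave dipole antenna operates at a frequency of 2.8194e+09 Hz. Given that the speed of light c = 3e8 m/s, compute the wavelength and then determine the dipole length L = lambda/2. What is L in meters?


lambda = c / f = 3.0000e+08 / 2.8194e+09 = 0.1064056 m
L = lambda / 2 = 0.1064056 / 2 = 0.05320 m

0.05320 m


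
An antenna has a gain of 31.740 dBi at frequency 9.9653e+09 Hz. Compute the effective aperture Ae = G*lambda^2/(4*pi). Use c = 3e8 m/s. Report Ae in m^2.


lambda = c / f = 3.0000e+08 / 9.9653e+09 = 0.03010446 m
G_linear = 10^(31.740/10) = 1492.794
Ae = G_linear * lambda^2 / (4*pi) = 1492.794 * 0.03010446^2 / (4*pi) = 0.1077 m^2

0.1077 m^2


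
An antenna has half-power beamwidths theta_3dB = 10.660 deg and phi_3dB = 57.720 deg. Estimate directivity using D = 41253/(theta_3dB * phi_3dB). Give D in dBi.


D_linear = 41253 / (10.660 * 57.720) = 67.04587
D_dBi = 10 * log10(67.04587) = 18.26 dBi

18.26 dBi


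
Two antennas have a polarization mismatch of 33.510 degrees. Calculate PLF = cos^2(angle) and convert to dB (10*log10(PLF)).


PLF_linear = cos^2(33.510 deg) = 0.6952049
PLF_dB = 10 * log10(0.6952049) = -1.579 dB

-1.579 dB


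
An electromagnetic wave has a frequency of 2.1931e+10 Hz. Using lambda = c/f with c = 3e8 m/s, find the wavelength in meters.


lambda = c / f = 3.0000e+08 / 2.1931e+10 = 0.01368 m

0.01368 m


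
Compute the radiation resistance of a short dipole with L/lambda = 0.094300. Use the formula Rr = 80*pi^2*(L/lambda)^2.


Rr = 80 * pi^2 * (0.094300)^2 = 80 * 9.869604 * 8.892490e-03 = 7.021 ohm

7.021 ohm


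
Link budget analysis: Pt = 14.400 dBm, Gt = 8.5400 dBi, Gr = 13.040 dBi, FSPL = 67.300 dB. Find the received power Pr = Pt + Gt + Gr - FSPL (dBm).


Pr = 14.400 + 8.5400 + 13.040 - 67.300 = -31.32 dBm

-31.32 dBm


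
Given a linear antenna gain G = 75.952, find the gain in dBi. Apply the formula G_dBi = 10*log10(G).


G_dBi = 10 * log10(75.952) = 18.81 dBi

18.81 dBi


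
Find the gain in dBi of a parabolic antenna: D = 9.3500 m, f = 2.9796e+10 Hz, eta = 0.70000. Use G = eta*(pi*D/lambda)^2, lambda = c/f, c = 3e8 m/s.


lambda = c / f = 3.0000e+08 / 2.9796e+10 = 0.01006847 m
G_linear = 0.70000 * (pi * 9.3500 / 0.01006847)^2 = 5.957911e+06
G_dBi = 10 * log10(5.957911e+06) = 67.75 dBi

67.75 dBi


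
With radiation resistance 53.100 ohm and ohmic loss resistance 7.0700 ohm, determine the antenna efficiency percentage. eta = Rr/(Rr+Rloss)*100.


eta = 53.100 / (53.100 + 7.0700) * 100 = 88.25%

88.25%


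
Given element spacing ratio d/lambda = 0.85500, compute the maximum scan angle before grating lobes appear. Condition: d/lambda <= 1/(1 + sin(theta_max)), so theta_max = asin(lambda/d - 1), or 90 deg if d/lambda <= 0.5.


lambda/d - 1 = 1/0.85500 - 1 = 0.1695906
theta_max = asin(0.1695906) = 9.764 deg

9.764 deg


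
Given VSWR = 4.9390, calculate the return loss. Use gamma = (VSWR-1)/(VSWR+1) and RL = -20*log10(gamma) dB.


gamma = (4.9390 - 1) / (4.9390 + 1) = 0.6632430
RL = -20 * log10(0.6632430) = 3.567 dB

3.567 dB


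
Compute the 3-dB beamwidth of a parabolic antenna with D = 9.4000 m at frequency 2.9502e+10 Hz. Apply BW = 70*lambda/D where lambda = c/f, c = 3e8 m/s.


lambda = c / f = 3.0000e+08 / 2.9502e+10 = 0.01016880 m
BW = 70 * 0.01016880 / 9.4000 = 0.07573 deg

0.07573 deg


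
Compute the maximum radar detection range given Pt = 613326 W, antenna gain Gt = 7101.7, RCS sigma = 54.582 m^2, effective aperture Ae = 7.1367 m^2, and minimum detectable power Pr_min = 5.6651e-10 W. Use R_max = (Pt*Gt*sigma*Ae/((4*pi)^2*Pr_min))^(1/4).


R^4 = 613326*7101.7*54.582*7.1367 / ((4*pi)^2 * 5.6651e-10) = 1.896589e+19
R_max = 1.896589e+19^0.25 = 65992 m

65992 m


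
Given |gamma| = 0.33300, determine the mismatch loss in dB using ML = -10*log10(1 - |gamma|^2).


ML = -10 * log10(1 - 0.33300^2) = -10 * log10(0.889111) = 0.5104 dB

0.5104 dB


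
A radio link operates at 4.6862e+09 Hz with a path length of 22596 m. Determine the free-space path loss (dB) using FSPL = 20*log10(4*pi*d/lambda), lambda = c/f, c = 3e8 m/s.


lambda = c / f = 3.0000e+08 / 4.6862e+09 = 0.06401775 m
FSPL = 20 * log10(4*pi*22596/0.06401775) = 132.9 dB

132.9 dB


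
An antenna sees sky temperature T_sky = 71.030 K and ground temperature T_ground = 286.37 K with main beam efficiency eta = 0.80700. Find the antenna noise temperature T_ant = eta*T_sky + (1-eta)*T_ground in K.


T_ant = 0.80700 * 71.030 + (1 - 0.80700) * 286.37 = 112.6 K

112.6 K


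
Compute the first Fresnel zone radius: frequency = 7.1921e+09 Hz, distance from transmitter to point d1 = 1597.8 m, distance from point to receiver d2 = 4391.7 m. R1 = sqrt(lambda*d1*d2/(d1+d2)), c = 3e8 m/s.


lambda = c / f = 3.0000e+08 / 7.1921e+09 = 0.04171243 m
R1 = sqrt(0.04171243 * 1597.8 * 4391.7 / (1597.8 + 4391.7)) = 6.991 m

6.991 m


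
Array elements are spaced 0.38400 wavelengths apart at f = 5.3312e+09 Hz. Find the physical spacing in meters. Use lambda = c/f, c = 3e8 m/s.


lambda = c / f = 3.0000e+08 / 5.3312e+09 = 0.05627251 m
d = 0.38400 * 0.05627251 = 0.02161 m

0.02161 m


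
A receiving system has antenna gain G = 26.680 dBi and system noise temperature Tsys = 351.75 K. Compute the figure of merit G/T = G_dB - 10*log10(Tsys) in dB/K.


G/T = 26.680 - 10*log10(351.75) = 26.680 - 25.46234 = 1.218 dB/K

1.218 dB/K


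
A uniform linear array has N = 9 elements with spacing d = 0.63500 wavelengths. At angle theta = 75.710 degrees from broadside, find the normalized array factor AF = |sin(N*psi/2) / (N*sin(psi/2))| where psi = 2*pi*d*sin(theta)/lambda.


psi = 2*pi*0.63500*sin(75.710 deg) = 3.866373 rad
AF = |sin(9*3.866373/2) / (9*sin(3.866373/2))| = 0.1180

0.1180


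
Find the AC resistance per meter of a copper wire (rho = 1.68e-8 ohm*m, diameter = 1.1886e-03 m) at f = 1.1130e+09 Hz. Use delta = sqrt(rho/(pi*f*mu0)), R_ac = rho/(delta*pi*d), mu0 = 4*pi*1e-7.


delta = sqrt(1.68e-8 / (pi * 1.1130e+09 * 4*pi*1e-7)) = 1.955362e-06 m
R_ac = 1.68e-8 / (1.955362e-06 * pi * 1.1886e-03) = 2.301 ohm/m

2.301 ohm/m


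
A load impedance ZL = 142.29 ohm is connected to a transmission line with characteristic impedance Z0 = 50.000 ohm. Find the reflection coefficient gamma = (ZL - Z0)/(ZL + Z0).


gamma = (142.29 - 50.000) / (142.29 + 50.000) = 0.4800

0.4800


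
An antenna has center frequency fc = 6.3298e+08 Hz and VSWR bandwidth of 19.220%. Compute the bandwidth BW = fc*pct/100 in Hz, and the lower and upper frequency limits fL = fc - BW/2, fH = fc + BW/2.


BW = 6.3298e+08 * 19.220/100 = 1.216588e+08 Hz
fL = 6.3298e+08 - 1.216588e+08/2 = 5.722e+08 Hz
fH = 6.3298e+08 + 1.216588e+08/2 = 6.938e+08 Hz

BW=1.217e+08 Hz, fL=5.722e+08 Hz, fH=6.938e+08 Hz


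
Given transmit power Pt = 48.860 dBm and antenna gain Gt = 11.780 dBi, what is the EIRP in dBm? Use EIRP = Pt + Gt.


EIRP = Pt + Gt = 48.860 + 11.780 = 60.64 dBm

60.64 dBm


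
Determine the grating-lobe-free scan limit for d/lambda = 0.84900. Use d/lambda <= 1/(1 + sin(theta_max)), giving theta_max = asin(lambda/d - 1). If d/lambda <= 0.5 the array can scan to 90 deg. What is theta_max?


lambda/d - 1 = 1/0.84900 - 1 = 0.1778563
theta_max = asin(0.1778563) = 10.24 deg

10.24 deg


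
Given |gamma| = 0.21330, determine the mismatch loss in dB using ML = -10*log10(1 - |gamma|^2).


ML = -10 * log10(1 - 0.21330^2) = -10 * log10(0.95450311) = 0.2022 dB

0.2022 dB


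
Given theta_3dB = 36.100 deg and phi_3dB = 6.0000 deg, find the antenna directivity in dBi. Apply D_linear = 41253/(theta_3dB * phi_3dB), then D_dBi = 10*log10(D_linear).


D_linear = 41253 / (36.100 * 6.0000) = 190.4571
D_dBi = 10 * log10(190.4571) = 22.80 dBi

22.80 dBi


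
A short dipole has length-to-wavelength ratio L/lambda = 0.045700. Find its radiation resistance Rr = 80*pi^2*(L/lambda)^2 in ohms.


Rr = 80 * pi^2 * (0.045700)^2 = 80 * 9.869604 * 2.088490e-03 = 1.649 ohm

1.649 ohm


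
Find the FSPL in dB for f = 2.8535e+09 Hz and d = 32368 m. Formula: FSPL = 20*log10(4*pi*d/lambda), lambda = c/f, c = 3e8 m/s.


lambda = c / f = 3.0000e+08 / 2.8535e+09 = 0.1051340 m
FSPL = 20 * log10(4*pi*32368/0.1051340) = 131.8 dB

131.8 dB


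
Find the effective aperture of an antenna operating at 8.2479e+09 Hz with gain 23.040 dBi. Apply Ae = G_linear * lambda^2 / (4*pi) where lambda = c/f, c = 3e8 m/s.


lambda = c / f = 3.0000e+08 / 8.2479e+09 = 0.03637289 m
G_linear = 10^(23.040/10) = 201.3724
Ae = G_linear * lambda^2 / (4*pi) = 201.3724 * 0.03637289^2 / (4*pi) = 0.02120 m^2

0.02120 m^2


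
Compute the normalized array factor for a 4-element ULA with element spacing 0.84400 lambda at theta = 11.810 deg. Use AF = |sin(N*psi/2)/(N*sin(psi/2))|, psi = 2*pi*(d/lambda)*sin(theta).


psi = 2*pi*0.84400*sin(11.810 deg) = 1.085350 rad
AF = |sin(4*1.085350/2) / (4*sin(1.085350/2))| = 0.3996

0.3996


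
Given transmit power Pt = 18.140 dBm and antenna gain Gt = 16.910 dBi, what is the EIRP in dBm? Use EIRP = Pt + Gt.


EIRP = Pt + Gt = 18.140 + 16.910 = 35.05 dBm

35.05 dBm


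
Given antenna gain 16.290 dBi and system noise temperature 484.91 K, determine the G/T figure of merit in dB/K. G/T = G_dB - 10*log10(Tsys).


G/T = 16.290 - 10*log10(484.91) = 16.290 - 26.85661 = -10.57 dB/K

-10.57 dB/K


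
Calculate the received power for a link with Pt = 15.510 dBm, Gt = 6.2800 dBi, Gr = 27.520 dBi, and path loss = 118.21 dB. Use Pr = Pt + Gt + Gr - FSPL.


Pr = 15.510 + 6.2800 + 27.520 - 118.21 = -68.90 dBm

-68.90 dBm


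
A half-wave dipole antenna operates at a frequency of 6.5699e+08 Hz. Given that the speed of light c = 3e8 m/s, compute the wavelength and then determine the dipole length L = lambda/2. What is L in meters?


lambda = c / f = 3.0000e+08 / 6.5699e+08 = 0.4566280 m
L = lambda / 2 = 0.4566280 / 2 = 0.2283 m

0.2283 m


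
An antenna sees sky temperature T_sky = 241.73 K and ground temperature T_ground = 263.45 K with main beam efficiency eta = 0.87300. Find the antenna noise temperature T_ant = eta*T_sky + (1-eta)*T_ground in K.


T_ant = 0.87300 * 241.73 + (1 - 0.87300) * 263.45 = 244.5 K

244.5 K


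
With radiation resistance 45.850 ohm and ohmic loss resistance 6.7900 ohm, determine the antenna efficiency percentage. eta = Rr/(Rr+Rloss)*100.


eta = 45.850 / (45.850 + 6.7900) * 100 = 87.10%

87.10%


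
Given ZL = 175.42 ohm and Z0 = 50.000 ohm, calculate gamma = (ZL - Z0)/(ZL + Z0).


gamma = (175.42 - 50.000) / (175.42 + 50.000) = 0.5564

0.5564


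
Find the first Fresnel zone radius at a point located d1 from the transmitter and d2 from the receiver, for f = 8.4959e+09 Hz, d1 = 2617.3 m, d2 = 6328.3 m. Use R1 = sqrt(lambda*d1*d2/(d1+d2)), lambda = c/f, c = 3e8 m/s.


lambda = c / f = 3.0000e+08 / 8.4959e+09 = 0.03531115 m
R1 = sqrt(0.03531115 * 2617.3 * 6328.3 / (2617.3 + 6328.3)) = 8.086 m

8.086 m


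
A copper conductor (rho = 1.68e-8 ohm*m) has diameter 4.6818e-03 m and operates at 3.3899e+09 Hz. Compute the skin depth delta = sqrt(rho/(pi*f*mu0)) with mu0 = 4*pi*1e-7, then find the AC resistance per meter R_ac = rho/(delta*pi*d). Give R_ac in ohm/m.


delta = sqrt(1.68e-8 / (pi * 3.3899e+09 * 4*pi*1e-7)) = 1.120421e-06 m
R_ac = 1.68e-8 / (1.120421e-06 * pi * 4.6818e-03) = 1.019 ohm/m

1.019 ohm/m


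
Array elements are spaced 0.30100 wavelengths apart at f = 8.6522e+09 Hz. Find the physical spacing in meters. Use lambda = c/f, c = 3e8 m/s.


lambda = c / f = 3.0000e+08 / 8.6522e+09 = 0.03467326 m
d = 0.30100 * 0.03467326 = 0.01044 m

0.01044 m


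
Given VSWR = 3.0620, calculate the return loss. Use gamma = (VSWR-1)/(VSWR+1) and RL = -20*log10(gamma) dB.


gamma = (3.0620 - 1) / (3.0620 + 1) = 0.5076317
RL = -20 * log10(0.5076317) = 5.889 dB

5.889 dB


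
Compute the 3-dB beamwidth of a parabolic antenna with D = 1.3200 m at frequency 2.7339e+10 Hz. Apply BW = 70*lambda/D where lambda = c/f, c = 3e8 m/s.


lambda = c / f = 3.0000e+08 / 2.7339e+10 = 0.01097333 m
BW = 70 * 0.01097333 / 1.3200 = 0.5819 deg

0.5819 deg


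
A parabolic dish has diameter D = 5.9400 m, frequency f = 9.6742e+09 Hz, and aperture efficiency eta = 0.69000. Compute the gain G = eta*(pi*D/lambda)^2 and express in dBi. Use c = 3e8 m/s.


lambda = c / f = 3.0000e+08 / 9.6742e+09 = 0.03101032 m
G_linear = 0.69000 * (pi * 5.9400 / 0.03101032)^2 = 249867.2
G_dBi = 10 * log10(249867.2) = 53.98 dBi

53.98 dBi


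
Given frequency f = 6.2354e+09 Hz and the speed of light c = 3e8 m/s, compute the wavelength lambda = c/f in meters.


lambda = c / f = 3.0000e+08 / 6.2354e+09 = 0.04811 m

0.04811 m


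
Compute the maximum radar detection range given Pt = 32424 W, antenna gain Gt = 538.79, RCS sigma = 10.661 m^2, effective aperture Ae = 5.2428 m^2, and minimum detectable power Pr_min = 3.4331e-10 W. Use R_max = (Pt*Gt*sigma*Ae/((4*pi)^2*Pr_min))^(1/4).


R^4 = 32424*538.79*10.661*5.2428 / ((4*pi)^2 * 3.4331e-10) = 1.801114e+16
R_max = 1.801114e+16^0.25 = 11585 m

11585 m


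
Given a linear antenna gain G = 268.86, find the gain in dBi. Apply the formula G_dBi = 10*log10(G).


G_dBi = 10 * log10(268.86) = 24.30 dBi

24.30 dBi


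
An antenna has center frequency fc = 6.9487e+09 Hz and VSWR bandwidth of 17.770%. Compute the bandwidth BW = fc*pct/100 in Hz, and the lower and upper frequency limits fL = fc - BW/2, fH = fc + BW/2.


BW = 6.9487e+09 * 17.770/100 = 1.234784e+09 Hz
fL = 6.9487e+09 - 1.234784e+09/2 = 6.331e+09 Hz
fH = 6.9487e+09 + 1.234784e+09/2 = 7.566e+09 Hz

BW=1.235e+09 Hz, fL=6.331e+09 Hz, fH=7.566e+09 Hz


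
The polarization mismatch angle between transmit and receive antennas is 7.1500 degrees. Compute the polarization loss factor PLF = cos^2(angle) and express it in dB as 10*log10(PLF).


PLF_linear = cos^2(7.1500 deg) = 0.9845079
PLF_dB = 10 * log10(0.9845079) = -0.06781 dB

-0.06781 dB


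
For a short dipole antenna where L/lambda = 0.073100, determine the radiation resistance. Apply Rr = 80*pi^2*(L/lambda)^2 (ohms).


Rr = 80 * pi^2 * (0.073100)^2 = 80 * 9.869604 * 5.343610e-03 = 4.219 ohm

4.219 ohm


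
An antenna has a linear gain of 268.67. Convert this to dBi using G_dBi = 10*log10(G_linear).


G_dBi = 10 * log10(268.67) = 24.29 dBi

24.29 dBi


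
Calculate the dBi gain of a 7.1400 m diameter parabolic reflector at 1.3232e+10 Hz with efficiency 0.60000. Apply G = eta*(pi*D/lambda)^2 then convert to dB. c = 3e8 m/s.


lambda = c / f = 3.0000e+08 / 1.3232e+10 = 0.02267231 m
G_linear = 0.60000 * (pi * 7.1400 / 0.02267231)^2 = 587294.4
G_dBi = 10 * log10(587294.4) = 57.69 dBi

57.69 dBi


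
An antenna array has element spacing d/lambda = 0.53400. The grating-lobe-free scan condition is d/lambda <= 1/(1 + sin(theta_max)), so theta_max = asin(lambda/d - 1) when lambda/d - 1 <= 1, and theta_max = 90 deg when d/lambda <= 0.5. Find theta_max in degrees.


lambda/d - 1 = 1/0.53400 - 1 = 0.8726592
theta_max = asin(0.8726592) = 60.77 deg

60.77 deg


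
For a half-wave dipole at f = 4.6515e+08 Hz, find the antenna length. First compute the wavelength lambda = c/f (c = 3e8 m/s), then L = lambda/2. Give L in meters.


lambda = c / f = 3.0000e+08 / 4.6515e+08 = 0.6449532 m
L = lambda / 2 = 0.6449532 / 2 = 0.3225 m

0.3225 m


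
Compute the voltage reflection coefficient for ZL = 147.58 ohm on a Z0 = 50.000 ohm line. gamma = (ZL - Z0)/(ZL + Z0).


gamma = (147.58 - 50.000) / (147.58 + 50.000) = 0.4939

0.4939


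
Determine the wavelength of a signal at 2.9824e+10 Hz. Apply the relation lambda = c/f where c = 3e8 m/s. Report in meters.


lambda = c / f = 3.0000e+08 / 2.9824e+10 = 0.01006 m

0.01006 m


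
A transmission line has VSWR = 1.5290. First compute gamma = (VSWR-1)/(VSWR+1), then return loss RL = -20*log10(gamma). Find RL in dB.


gamma = (1.5290 - 1) / (1.5290 + 1) = 0.2091736
RL = -20 * log10(0.2091736) = 13.59 dB

13.59 dB


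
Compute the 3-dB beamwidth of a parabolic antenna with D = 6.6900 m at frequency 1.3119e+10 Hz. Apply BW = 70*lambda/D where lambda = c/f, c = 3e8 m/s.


lambda = c / f = 3.0000e+08 / 1.3119e+10 = 0.02286760 m
BW = 70 * 0.02286760 / 6.6900 = 0.2393 deg

0.2393 deg


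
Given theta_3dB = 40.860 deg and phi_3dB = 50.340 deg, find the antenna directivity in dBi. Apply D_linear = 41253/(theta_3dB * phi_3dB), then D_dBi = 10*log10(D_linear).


D_linear = 41253 / (40.860 * 50.340) = 20.05598
D_dBi = 10 * log10(20.05598) = 13.02 dBi

13.02 dBi


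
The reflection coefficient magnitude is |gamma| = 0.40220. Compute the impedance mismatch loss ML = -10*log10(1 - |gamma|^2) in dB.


ML = -10 * log10(1 - 0.40220^2) = -10 * log10(0.83823516) = 0.7663 dB

0.7663 dB


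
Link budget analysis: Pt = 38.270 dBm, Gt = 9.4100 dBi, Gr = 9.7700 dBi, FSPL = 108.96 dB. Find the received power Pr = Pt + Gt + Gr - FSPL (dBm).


Pr = 38.270 + 9.4100 + 9.7700 - 108.96 = -51.51 dBm

-51.51 dBm


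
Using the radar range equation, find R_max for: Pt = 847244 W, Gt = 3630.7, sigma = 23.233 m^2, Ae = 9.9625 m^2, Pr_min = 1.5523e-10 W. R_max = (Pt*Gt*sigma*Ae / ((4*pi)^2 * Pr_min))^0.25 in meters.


R^4 = 847244*3630.7*23.233*9.9625 / ((4*pi)^2 * 1.5523e-10) = 2.904538e+19
R_max = 2.904538e+19^0.25 = 73412 m

73412 m


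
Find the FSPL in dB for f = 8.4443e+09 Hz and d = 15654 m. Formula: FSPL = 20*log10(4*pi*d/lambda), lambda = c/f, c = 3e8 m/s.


lambda = c / f = 3.0000e+08 / 8.4443e+09 = 0.03552692 m
FSPL = 20 * log10(4*pi*15654/0.03552692) = 134.9 dB

134.9 dB


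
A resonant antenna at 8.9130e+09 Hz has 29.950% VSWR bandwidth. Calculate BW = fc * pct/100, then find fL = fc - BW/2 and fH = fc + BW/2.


BW = 8.9130e+09 * 29.950/100 = 2.669444e+09 Hz
fL = 8.9130e+09 - 2.669444e+09/2 = 7.578e+09 Hz
fH = 8.9130e+09 + 2.669444e+09/2 = 1.025e+10 Hz

BW=2.669e+09 Hz, fL=7.578e+09 Hz, fH=1.025e+10 Hz


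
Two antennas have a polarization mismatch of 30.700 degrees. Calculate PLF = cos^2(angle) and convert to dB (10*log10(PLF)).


PLF_linear = cos^2(30.700 deg) = 0.7393459
PLF_dB = 10 * log10(0.7393459) = -1.312 dB

-1.312 dB


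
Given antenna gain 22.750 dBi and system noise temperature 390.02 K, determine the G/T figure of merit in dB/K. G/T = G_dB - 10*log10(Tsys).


G/T = 22.750 - 10*log10(390.02) = 22.750 - 25.91087 = -3.161 dB/K

-3.161 dB/K


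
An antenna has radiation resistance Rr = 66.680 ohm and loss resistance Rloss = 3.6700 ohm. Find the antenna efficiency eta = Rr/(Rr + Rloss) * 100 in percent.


eta = 66.680 / (66.680 + 3.6700) * 100 = 94.78%

94.78%


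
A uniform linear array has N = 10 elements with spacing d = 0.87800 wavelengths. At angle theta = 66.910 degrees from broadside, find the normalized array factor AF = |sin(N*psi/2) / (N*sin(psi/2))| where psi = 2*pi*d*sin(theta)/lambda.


psi = 2*pi*0.87800*sin(66.910 deg) = 5.074699 rad
AF = |sin(10*5.074699/2) / (10*sin(5.074699/2))| = 0.04197

0.04197


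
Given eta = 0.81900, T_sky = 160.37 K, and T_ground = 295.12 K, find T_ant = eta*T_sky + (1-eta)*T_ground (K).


T_ant = 0.81900 * 160.37 + (1 - 0.81900) * 295.12 = 184.8 K

184.8 K


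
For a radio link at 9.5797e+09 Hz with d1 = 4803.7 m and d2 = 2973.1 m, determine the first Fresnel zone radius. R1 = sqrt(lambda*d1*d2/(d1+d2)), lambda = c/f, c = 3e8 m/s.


lambda = c / f = 3.0000e+08 / 9.5797e+09 = 0.03131622 m
R1 = sqrt(0.03131622 * 4803.7 * 2973.1 / (4803.7 + 2973.1)) = 7.584 m

7.584 m


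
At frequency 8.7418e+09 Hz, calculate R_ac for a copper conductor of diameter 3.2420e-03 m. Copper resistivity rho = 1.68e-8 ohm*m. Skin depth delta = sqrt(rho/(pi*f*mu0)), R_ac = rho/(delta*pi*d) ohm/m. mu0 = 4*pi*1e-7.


delta = sqrt(1.68e-8 / (pi * 8.7418e+09 * 4*pi*1e-7)) = 6.977090e-07 m
R_ac = 1.68e-8 / (6.977090e-07 * pi * 3.2420e-03) = 2.364 ohm/m

2.364 ohm/m


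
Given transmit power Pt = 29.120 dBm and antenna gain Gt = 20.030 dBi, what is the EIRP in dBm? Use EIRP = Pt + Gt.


EIRP = Pt + Gt = 29.120 + 20.030 = 49.15 dBm

49.15 dBm


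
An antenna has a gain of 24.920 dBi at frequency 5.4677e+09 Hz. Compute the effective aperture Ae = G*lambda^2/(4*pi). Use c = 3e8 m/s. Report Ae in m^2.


lambda = c / f = 3.0000e+08 / 5.4677e+09 = 0.05486768 m
G_linear = 10^(24.920/10) = 310.4560
Ae = G_linear * lambda^2 / (4*pi) = 310.4560 * 0.05486768^2 / (4*pi) = 0.07437 m^2

0.07437 m^2


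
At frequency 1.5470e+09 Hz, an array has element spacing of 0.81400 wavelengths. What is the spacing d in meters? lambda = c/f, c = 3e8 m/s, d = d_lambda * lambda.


lambda = c / f = 3.0000e+08 / 1.5470e+09 = 0.1939237 m
d = 0.81400 * 0.1939237 = 0.1579 m

0.1579 m


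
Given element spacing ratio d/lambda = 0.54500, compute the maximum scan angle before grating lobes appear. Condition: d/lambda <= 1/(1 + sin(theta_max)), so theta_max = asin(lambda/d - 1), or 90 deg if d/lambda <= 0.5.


lambda/d - 1 = 1/0.54500 - 1 = 0.8348624
theta_max = asin(0.8348624) = 56.60 deg

56.60 deg


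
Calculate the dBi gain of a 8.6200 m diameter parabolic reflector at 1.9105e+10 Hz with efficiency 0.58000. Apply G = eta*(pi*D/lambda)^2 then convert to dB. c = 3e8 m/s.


lambda = c / f = 3.0000e+08 / 1.9105e+10 = 0.01570270 m
G_linear = 0.58000 * (pi * 8.6200 / 0.01570270)^2 = 1.725018e+06
G_dBi = 10 * log10(1.725018e+06) = 62.37 dBi

62.37 dBi


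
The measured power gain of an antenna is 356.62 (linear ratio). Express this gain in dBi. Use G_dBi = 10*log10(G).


G_dBi = 10 * log10(356.62) = 25.52 dBi

25.52 dBi


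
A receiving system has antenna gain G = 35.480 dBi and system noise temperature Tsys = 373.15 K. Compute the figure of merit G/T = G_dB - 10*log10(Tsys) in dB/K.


G/T = 35.480 - 10*log10(373.15) = 35.480 - 25.71883 = 9.761 dB/K

9.761 dB/K


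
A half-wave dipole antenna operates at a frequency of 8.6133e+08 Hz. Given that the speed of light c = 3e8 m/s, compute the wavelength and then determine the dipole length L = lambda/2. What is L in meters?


lambda = c / f = 3.0000e+08 / 8.6133e+08 = 0.3482986 m
L = lambda / 2 = 0.3482986 / 2 = 0.1741 m

0.1741 m
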